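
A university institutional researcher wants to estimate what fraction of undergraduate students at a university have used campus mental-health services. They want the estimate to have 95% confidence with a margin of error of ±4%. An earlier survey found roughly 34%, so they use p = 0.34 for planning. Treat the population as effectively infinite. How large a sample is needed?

For 95% confidence, z = 1.960.
With p = 0.34, p(1−p) = 0.2244.
n = z²·p(1−p)/E² = 1.960² × 0.2244 / 0.040² = 3.8416 × 0.2244 / 0.001600 ≈ 538.78.
Rounding up gives n = 539.

539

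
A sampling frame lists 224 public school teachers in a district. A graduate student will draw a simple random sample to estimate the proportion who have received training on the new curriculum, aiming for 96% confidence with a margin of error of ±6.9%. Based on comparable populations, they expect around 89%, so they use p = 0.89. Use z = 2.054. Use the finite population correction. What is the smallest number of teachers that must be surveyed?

63

Unadjusted: n₀ = 2.054² × 0.89 × 0.11 / 0.069² ≈ 86.75, so n₀ = 87.
Finite population correction with N = 224: n = n₀ / (1 + (n₀−1)/N) = 87 / (1 + 86/224) = 87 / 1.3839 ≈ 62.86.
Rounding up, n = 63.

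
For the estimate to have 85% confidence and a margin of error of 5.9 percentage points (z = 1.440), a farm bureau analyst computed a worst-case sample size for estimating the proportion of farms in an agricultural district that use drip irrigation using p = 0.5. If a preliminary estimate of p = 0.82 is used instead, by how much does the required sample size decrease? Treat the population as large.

Conservative (p = 0.5): n = 1.440² × 0.25 / 0.059² ≈ 148.92 → 149.
Using p = 0.82: p(1−p) = 0.1476, so n = 1.440² × 0.1476 / 0.059² ≈ 87.92 → 88.
Reduction: 149 − 88 = 61.

61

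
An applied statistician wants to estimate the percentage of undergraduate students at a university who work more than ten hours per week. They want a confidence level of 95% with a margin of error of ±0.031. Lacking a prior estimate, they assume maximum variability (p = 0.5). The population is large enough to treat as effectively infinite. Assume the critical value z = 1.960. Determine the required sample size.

With p = 0.5, p(1−p) = 0.25.
n = z²·p(1−p)/E² = 1.960² × 0.2500 / 0.031² = 3.8416 × 0.2500 / 0.000961 ≈ 999.38.
Rounding up gives n = 1000.

1000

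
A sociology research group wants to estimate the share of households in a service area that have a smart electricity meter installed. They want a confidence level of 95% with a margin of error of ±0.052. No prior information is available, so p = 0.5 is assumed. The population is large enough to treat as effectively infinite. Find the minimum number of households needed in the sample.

For 95% confidence, z = 1.960.
With p = 0.5, p(1−p) = 0.25.
n = z²·p(1−p)/E² = 1.960² × 0.2500 / 0.052² = 3.8416 × 0.2500 / 0.002704 ≈ 355.18.
Rounding up gives n = 356.

356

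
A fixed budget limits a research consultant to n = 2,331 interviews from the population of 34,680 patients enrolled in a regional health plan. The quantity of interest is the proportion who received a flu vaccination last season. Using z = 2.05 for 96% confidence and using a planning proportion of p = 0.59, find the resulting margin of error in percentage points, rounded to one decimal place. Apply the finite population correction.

Finite-population factor: (N−n)/(N−1) = (34680−2331)/(34680−1) = 0.9328.
SE(p̂) = √[p(1−p)/n · (N−n)/(N−1)] = √[0.2419/2331 × 0.9328] = 0.00984.
E = z × SE = 2.05 × 0.00984 = 0.02017 ≈ 2.0 percentage points.

2.0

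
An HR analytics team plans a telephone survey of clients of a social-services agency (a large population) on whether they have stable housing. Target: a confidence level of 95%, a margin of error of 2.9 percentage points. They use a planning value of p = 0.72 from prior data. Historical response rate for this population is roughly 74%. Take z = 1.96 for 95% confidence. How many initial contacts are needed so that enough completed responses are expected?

Completed interviews needed: n₀ = 1.96² × 0.2016 / 0.029² ≈ 920.89 → 921.
At a 74% response rate, contacts needed = 921 / 0.74 ≈ 1244.59 → 1245.

1245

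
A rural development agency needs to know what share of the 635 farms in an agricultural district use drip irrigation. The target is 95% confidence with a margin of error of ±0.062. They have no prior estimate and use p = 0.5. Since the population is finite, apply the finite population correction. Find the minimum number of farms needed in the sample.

For 95% confidence, z = 1.960.
Unadjusted: n₀ = 1.960² × 0.50 × 0.50 / 0.062² ≈ 249.84, so n₀ = 250.
Finite population correction with N = 635: n = n₀ / (1 + (n₀−1)/N) = 250 / (1 + 249/635) = 250 / 1.3921 ≈ 179.58.
Rounding up, n = 180.

180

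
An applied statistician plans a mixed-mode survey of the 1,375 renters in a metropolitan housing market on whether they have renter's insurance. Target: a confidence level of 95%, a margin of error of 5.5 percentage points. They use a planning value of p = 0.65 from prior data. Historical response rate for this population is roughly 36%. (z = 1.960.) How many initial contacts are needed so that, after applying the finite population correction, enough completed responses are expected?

664

Completed interviews needed (unadjusted): n₀ = 1.960² × 0.2275 / 0.055² ≈ 288.91 → 289.
FPC for N = 1,375: n = 289 / (1 + 288/1375) = 289 / 1.2095 ≈ 238.95 → 239.
At a 36% response rate, contacts needed = 239 / 0.36 ≈ 663.89 → 664.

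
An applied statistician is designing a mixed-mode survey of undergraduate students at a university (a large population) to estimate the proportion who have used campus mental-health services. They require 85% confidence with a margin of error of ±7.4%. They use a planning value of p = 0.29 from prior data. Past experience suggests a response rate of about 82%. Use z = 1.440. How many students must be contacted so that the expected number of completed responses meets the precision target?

Completed interviews needed: n₀ = 1.440² × 0.2059 / 0.074² ≈ 77.97 → 78.
At an 82% response rate, contacts needed = 78 / 0.82 ≈ 95.12 → 96.

96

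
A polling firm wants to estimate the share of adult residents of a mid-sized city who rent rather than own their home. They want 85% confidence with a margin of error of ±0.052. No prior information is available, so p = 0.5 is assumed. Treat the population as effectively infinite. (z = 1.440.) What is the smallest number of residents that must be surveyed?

192

With p = 0.5, p(1−p) = 0.25.
n = z²·p(1−p)/E² = 1.440² × 0.2500 / 0.052² = 2.0736 × 0.2500 / 0.002704 ≈ 191.72.
Rounding up gives n = 192.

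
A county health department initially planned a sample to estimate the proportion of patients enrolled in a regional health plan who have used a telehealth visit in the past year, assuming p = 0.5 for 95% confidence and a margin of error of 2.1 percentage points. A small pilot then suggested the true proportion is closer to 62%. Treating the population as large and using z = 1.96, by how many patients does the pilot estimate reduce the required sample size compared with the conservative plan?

125

Conservative (p = 0.5): n = 1.96² × 0.25 / 0.021² ≈ 2177.78 → 2178.
Using p = 0.62: p(1−p) = 0.2356, so n = 1.96² × 0.2356 / 0.021² ≈ 2052.34 → 2053.
Reduction: 2178 − 2053 = 125.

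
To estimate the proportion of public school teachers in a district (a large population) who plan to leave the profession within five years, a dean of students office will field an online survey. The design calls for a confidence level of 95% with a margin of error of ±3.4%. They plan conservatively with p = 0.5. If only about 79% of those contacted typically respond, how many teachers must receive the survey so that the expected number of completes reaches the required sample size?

For 95% confidence, z = 1.960.
Completed interviews needed: n₀ = 1.960² × 0.2500 / 0.034² ≈ 830.80 → 831.
At a 79% response rate, contacts needed = 831 / 0.79 ≈ 1051.90 → 1052.

1052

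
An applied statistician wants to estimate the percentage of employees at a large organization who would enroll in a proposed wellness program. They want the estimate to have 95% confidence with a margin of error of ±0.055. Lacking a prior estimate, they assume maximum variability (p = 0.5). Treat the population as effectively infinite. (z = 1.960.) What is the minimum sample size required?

With p = 0.5, p(1−p) = 0.25.
n = z²·p(1−p)/E² = 1.960² × 0.2500 / 0.055² = 3.8416 × 0.2500 / 0.003025 ≈ 317.49.
Rounding up gives n = 318.

318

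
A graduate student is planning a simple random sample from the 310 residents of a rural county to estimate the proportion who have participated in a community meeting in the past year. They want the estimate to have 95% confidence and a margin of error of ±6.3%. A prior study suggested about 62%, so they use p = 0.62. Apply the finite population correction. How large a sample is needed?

132

For 95% confidence, z = 1.960.
Unadjusted: n₀ = 1.960² × 0.62 × 0.38 / 0.063² ≈ 228.04, so n₀ = 229.
Finite population correction with N = 310: n = n₀ / (1 + (n₀−1)/N) = 229 / (1 + 228/310) = 229 / 1.7355 ≈ 131.95.
Rounding up, n = 132.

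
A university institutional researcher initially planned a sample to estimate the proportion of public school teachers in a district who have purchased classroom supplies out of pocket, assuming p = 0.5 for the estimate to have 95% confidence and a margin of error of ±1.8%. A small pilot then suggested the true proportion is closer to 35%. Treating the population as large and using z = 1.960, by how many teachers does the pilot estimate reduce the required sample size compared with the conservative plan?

Conservative (p = 0.5): n = 1.960² × 0.25 / 0.018² ≈ 2964.20 → 2965.
Using p = 0.35: p(1−p) = 0.2275, so n = 1.960² × 0.2275 / 0.018² ≈ 2697.42 → 2698.
Reduction: 2965 − 2698 = 267.

267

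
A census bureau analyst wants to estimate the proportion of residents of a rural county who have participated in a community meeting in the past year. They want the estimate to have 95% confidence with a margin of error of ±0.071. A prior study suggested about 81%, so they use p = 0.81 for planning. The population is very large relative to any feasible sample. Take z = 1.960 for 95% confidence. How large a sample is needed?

118

With p = 0.81, p(1−p) = 0.1539.
n = z²·p(1−p)/E² = 1.960² × 0.1539 / 0.071² = 3.8416 × 0.1539 / 0.005041 ≈ 117.28.
Rounding up gives n = 118.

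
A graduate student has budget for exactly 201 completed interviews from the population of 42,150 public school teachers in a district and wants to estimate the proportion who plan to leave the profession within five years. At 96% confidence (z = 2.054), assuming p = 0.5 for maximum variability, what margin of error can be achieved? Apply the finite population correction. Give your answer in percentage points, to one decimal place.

7.2

Finite-population factor: (N−n)/(N−1) = (42150−201)/(42150−1) = 0.9953.
SE(p̂) = √[p(1−p)/n · (N−n)/(N−1)] = √[0.2500/201 × 0.9953] = 0.03518.
E = z × SE = 2.054 × 0.03518 = 0.07227 ≈ 7.2 percentage points.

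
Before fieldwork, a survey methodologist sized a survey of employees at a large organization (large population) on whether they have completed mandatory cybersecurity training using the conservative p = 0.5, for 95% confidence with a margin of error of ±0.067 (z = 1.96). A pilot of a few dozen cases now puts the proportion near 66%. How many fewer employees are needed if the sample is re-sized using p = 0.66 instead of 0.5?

Conservative (p = 0.5): n = 1.96² × 0.25 / 0.067² ≈ 213.95 → 214.
Using p = 0.66: p(1−p) = 0.2244, so n = 1.96² × 0.2244 / 0.067² ≈ 192.04 → 193.
Reduction: 214 − 193 = 21.

21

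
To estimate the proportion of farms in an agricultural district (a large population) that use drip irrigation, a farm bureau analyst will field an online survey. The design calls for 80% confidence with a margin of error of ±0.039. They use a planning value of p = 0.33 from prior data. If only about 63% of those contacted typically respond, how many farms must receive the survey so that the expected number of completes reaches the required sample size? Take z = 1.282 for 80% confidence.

380

Completed interviews needed: n₀ = 1.282² × 0.2211 / 0.039² ≈ 238.91 → 239.
At a 63% response rate, contacts needed = 239 / 0.63 ≈ 379.37 → 380.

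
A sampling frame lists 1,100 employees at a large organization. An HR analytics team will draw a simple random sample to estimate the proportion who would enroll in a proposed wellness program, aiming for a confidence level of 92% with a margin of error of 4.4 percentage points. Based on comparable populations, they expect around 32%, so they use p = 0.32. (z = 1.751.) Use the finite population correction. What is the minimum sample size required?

Unadjusted: n₀ = 1.751² × 0.32 × 0.68 / 0.044² ≈ 344.61, so n₀ = 345.
Finite population correction with N = 1,100: n = n₀ / (1 + (n₀−1)/N) = 345 / (1 + 344/1100) = 345 / 1.3127 ≈ 262.81.
Rounding up, n = 263.

263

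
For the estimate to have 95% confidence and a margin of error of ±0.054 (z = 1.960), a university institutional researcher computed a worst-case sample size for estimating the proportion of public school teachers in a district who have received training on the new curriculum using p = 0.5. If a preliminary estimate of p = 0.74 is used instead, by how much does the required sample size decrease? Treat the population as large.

76

Conservative (p = 0.5): n = 1.960² × 0.25 / 0.054² ≈ 329.36 → 330.
Using p = 0.74: p(1−p) = 0.1924, so n = 1.960² × 0.1924 / 0.054² ≈ 253.47 → 254.
Reduction: 330 − 254 = 76.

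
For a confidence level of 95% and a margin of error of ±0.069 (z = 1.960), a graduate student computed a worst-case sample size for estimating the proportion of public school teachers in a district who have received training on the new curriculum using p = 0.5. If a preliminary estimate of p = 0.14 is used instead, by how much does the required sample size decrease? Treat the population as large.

Conservative (p = 0.5): n = 1.960² × 0.25 / 0.069² ≈ 201.72 → 202.
Using p = 0.14: p(1−p) = 0.1204, so n = 1.960² × 0.1204 / 0.069² ≈ 97.15 → 98.
Reduction: 202 − 98 = 104.

104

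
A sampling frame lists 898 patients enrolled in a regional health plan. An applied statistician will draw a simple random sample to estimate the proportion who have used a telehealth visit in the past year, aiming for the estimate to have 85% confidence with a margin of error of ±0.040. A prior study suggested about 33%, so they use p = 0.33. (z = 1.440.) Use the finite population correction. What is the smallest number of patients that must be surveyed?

218

Unadjusted: n₀ = 1.440² × 0.33 × 0.67 / 0.040² ≈ 286.55, so n₀ = 287.
Finite population correction with N = 898: n = n₀ / (1 + (n₀−1)/N) = 287 / (1 + 286/898) = 287 / 1.3185 ≈ 217.67.
Rounding up, n = 218.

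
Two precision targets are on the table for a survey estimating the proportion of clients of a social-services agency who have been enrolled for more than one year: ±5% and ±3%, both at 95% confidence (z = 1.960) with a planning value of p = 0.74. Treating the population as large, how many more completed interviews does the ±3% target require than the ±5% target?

526

At ±5%: n = 1.960² × 0.1924 / 0.050² ≈ 295.65 → 296.
At ±3%: n = 1.960² × 0.1924 / 0.030² ≈ 821.25 → 822.
Additional respondents: 822 − 296 = 526.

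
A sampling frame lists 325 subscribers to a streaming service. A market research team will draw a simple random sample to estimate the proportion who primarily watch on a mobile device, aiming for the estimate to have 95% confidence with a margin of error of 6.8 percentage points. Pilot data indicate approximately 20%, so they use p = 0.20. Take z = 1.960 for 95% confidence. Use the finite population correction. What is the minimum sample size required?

Unadjusted: n₀ = 1.960² × 0.20 × 0.80 / 0.068² ≈ 132.93, so n₀ = 133.
Finite population correction with N = 325: n = n₀ / (1 + (n₀−1)/N) = 133 / (1 + 132/325) = 133 / 1.4062 ≈ 94.58.
Rounding up, n = 95.

95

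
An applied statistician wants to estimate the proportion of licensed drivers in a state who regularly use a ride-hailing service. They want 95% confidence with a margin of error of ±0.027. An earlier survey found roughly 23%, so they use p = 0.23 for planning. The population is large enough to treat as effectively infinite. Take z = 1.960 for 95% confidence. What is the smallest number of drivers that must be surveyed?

With p = 0.23, p(1−p) = 0.1771.
n = z²·p(1−p)/E² = 1.960² × 0.1771 / 0.027² = 3.8416 × 0.1771 / 0.000729 ≈ 933.26.
Rounding up gives n = 934.

934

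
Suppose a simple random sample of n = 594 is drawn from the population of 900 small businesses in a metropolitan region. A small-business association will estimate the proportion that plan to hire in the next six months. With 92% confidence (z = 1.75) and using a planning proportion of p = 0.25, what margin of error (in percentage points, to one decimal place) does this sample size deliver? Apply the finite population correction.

1.8

Finite-population factor: (N−n)/(N−1) = (900−594)/(900−1) = 0.3404.
SE(p̂) = √[p(1−p)/n · (N−n)/(N−1)] = √[0.1875/594 × 0.3404] = 0.01037.
E = z × SE = 1.75 × 0.01037 = 0.01814 ≈ 1.8 percentage points.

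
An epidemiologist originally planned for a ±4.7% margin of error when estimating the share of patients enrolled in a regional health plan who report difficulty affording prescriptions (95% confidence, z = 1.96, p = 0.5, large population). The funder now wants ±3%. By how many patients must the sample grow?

At ±4.7%: n = 1.96² × 0.2500 / 0.047² ≈ 434.77 → 435.
At ±3%: n = 1.96² × 0.2500 / 0.030² ≈ 1067.11 → 1068.
Additional respondents: 1068 − 435 = 633.

633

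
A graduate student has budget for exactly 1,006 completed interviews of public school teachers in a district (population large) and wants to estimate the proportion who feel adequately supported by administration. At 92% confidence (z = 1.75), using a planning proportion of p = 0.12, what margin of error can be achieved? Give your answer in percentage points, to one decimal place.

SE(p̂) = √[p(1−p)/n] = √[0.1056/1006] = 0.01025.
E = z × SE = 1.75 × 0.01025 = 0.01793, or 1.8 percentage points.

1.8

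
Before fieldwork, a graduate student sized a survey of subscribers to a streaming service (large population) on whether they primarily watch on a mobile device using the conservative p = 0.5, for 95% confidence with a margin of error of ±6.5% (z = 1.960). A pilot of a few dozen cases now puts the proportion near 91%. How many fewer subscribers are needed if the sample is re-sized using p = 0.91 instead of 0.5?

153

Conservative (p = 0.5): n = 1.960² × 0.25 / 0.065² ≈ 227.31 → 228.
Using p = 0.91: p(1−p) = 0.0819, so n = 1.960² × 0.0819 / 0.065² ≈ 74.47 → 75.
Reduction: 228 − 75 = 153.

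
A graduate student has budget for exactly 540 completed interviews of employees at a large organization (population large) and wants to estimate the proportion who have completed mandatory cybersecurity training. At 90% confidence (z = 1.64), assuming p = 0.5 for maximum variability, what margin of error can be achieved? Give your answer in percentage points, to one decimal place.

SE(p̂) = √[p(1−p)/n] = √[0.2500/540] = 0.02152.
E = z × SE = 1.64 × 0.02152 = 0.03529, or 3.5 percentage points.

3.5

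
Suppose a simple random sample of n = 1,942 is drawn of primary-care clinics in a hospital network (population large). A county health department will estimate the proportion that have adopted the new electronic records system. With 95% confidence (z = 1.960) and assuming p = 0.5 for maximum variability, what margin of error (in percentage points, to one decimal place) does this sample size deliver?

2.2

SE(p̂) = √[p(1−p)/n] = √[0.2500/1942] = 0.01135.
E = z × SE = 1.960 × 0.01135 = 0.02224, or 2.2 percentage points.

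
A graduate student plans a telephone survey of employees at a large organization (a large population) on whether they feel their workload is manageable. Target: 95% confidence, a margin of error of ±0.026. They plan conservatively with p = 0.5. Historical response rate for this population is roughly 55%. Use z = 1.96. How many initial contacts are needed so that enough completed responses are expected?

Completed interviews needed: n₀ = 1.96² × 0.2500 / 0.026² ≈ 1420.71 → 1421.
At a 55% response rate, contacts needed = 1421 / 0.55 ≈ 2583.64 → 2584.

2584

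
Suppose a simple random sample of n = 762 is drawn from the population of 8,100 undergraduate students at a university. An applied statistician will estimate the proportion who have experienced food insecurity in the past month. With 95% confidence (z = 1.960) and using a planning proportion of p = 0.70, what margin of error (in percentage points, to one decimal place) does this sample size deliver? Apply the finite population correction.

3.1

Finite-population factor: (N−n)/(N−1) = (8100−762)/(8100−1) = 0.9060.
SE(p̂) = √[p(1−p)/n · (N−n)/(N−1)] = √[0.2100/762 × 0.9060] = 0.01580.
E = z × SE = 1.960 × 0.01580 = 0.03097 ≈ 3.1 percentage points.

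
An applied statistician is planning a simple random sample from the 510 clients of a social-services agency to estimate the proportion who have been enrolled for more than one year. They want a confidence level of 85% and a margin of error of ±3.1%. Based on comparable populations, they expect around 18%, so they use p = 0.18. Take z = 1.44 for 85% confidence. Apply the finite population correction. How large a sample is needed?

Unadjusted: n₀ = 1.44² × 0.18 × 0.82 / 0.031² ≈ 318.48, so n₀ = 319.
Finite population correction with N = 510: n = n₀ / (1 + (n₀−1)/N) = 319 / (1 + 318/510) = 319 / 1.6235 ≈ 196.49.
Rounding up, n = 197.

197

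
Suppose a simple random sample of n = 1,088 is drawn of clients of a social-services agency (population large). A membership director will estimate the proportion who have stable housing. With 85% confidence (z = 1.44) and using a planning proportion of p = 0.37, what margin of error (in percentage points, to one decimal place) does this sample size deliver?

SE(p̂) = √[p(1−p)/n] = √[0.2331/1088] = 0.01464.
E = z × SE = 1.44 × 0.01464 = 0.02108, or 2.1 percentage points.

2.1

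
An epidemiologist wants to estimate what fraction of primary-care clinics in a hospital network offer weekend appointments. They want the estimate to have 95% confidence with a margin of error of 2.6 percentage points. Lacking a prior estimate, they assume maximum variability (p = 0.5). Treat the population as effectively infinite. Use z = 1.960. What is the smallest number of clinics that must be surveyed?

With p = 0.5, p(1−p) = 0.25.
n = z²·p(1−p)/E² = 1.960² × 0.2500 / 0.026² = 3.8416 × 0.2500 / 0.000676 ≈ 1420.71.
Rounding up gives n = 1421.

1421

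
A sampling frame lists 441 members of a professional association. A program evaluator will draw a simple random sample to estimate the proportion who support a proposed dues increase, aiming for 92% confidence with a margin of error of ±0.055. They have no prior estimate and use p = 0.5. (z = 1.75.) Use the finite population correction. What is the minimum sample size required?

162

Unadjusted: n₀ = 1.75² × 0.50 × 0.50 / 0.055² ≈ 253.10, so n₀ = 254.
Finite population correction with N = 441: n = n₀ / (1 + (n₀−1)/N) = 254 / (1 + 253/441) = 254 / 1.5737 ≈ 161.40.
Rounding up, n = 162.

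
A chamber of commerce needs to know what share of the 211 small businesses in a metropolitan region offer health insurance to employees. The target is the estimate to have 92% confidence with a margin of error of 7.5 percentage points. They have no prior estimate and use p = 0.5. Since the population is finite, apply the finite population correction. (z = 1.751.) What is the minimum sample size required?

84

Unadjusted: n₀ = 1.751² × 0.50 × 0.50 / 0.075² ≈ 136.27, so n₀ = 137.
Finite population correction with N = 211: n = n₀ / (1 + (n₀−1)/N) = 137 / (1 + 136/211) = 137 / 1.6445 ≈ 83.31.
Rounding up, n = 84.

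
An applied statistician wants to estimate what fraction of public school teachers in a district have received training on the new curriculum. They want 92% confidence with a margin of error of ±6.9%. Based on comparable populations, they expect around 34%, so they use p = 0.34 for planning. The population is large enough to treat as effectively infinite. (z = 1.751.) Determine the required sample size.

145

With p = 0.34, p(1−p) = 0.2244.
n = z²·p(1−p)/E² = 1.751² × 0.2244 / 0.069² = 3.0660 × 0.2244 / 0.004761 ≈ 144.51.
Rounding up gives n = 145.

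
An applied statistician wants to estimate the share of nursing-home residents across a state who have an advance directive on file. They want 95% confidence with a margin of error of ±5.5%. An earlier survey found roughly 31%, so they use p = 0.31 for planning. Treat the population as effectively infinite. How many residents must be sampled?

272

For 95% confidence, z = 1.960.
With p = 0.31, p(1−p) = 0.2139.
n = z²·p(1−p)/E² = 1.960² × 0.2139 / 0.055² = 3.8416 × 0.2139 / 0.003025 ≈ 271.64.
Rounding up gives n = 272.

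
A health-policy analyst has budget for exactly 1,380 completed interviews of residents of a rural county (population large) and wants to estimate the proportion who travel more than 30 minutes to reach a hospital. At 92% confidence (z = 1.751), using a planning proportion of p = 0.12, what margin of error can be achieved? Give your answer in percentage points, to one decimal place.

SE(p̂) = √[p(1−p)/n] = √[0.1056/1380] = 0.00875.
E = z × SE = 1.751 × 0.00875 = 0.01532, or 1.5 percentage points.

1.5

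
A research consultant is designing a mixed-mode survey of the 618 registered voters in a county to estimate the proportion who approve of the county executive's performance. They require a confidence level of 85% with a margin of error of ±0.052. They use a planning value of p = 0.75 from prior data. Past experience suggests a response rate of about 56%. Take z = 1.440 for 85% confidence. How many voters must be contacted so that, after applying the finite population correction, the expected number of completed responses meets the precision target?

209

Completed interviews needed (unadjusted): n₀ = 1.440² × 0.1875 / 0.052² ≈ 143.79 → 144.
FPC for N = 618: n = 144 / (1 + 143/618) = 144 / 1.2314 ≈ 116.94 → 117.
At a 56% response rate, contacts needed = 117 / 0.56 ≈ 208.93 → 209.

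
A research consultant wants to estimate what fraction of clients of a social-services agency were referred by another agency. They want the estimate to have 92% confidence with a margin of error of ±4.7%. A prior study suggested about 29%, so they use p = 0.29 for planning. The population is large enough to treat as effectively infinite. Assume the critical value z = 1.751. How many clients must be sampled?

With p = 0.29, p(1−p) = 0.2059.
n = z²·p(1−p)/E² = 1.751² × 0.2059 / 0.047² = 3.0660 × 0.2059 / 0.002209 ≈ 285.78.
Rounding up gives n = 286.

286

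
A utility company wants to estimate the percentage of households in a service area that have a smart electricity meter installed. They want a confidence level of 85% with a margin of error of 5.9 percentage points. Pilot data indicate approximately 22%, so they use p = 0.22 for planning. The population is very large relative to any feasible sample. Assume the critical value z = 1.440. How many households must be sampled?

With p = 0.22, p(1−p) = 0.1716.
n = z²·p(1−p)/E² = 1.440² × 0.1716 / 0.059² = 2.0736 × 0.1716 / 0.003481 ≈ 102.22.
Rounding up gives n = 103.

103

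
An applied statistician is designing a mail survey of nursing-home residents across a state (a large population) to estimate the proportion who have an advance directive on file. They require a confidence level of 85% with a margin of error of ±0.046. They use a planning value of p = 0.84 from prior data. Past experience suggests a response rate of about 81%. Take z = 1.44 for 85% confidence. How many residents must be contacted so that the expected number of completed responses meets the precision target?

Completed interviews needed: n₀ = 1.44² × 0.1344 / 0.046² ≈ 131.71 → 132.
At an 81% response rate, contacts needed = 132 / 0.81 ≈ 162.96 → 163.

163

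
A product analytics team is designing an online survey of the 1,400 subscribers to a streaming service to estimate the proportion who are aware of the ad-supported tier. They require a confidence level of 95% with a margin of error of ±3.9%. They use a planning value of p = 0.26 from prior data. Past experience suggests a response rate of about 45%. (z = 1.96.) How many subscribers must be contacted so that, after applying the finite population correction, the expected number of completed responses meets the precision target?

Completed interviews needed (unadjusted): n₀ = 1.96² × 0.1924 / 0.039² ≈ 485.95 → 486.
FPC for N = 1,400: n = 486 / (1 + 485/1400) = 486 / 1.3464 ≈ 360.95 → 361.
At a 45% response rate, contacts needed = 361 / 0.45 ≈ 802.22 → 803.

803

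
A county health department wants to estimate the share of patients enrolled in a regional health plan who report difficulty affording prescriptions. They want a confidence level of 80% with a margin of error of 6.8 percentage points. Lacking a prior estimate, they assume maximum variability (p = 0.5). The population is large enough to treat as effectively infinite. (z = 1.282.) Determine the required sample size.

With p = 0.5, p(1−p) = 0.25.
n = z²·p(1−p)/E² = 1.282² × 0.2500 / 0.068² = 1.6435 × 0.2500 / 0.004624 ≈ 88.86.
Rounding up gives n = 89.

89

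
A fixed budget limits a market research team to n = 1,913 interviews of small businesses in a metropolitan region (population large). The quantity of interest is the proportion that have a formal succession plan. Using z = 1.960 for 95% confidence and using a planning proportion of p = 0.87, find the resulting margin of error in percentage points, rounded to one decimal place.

SE(p̂) = √[p(1−p)/n] = √[0.1131/1913] = 0.00769.
E = z × SE = 1.960 × 0.00769 = 0.01507, or 1.5 percentage points.

1.5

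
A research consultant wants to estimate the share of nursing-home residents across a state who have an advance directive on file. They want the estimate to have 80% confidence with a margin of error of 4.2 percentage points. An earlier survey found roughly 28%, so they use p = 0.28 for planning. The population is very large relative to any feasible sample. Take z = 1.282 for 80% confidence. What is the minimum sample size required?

With p = 0.28, p(1−p) = 0.2016.
n = z²·p(1−p)/E² = 1.282² × 0.2016 / 0.042² = 1.6435 × 0.2016 / 0.001764 ≈ 187.83.
Rounding up gives n = 188.

188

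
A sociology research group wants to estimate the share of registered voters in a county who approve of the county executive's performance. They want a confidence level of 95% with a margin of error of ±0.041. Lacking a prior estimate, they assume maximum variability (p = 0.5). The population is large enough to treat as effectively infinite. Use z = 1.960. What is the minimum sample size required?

572

With p = 0.5, p(1−p) = 0.25.
n = z²·p(1−p)/E² = 1.960² × 0.2500 / 0.041² = 3.8416 × 0.2500 / 0.001681 ≈ 571.33.
Rounding up gives n = 572.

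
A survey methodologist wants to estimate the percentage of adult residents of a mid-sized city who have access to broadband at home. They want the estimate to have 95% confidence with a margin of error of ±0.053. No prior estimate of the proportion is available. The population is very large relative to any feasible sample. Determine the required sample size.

342

For 95% confidence, z = 1.960.
With no prior estimate, use p = 0.5, giving p(1−p) = 0.25.
n = z²·p(1−p)/E² = 1.960² × 0.2500 / 0.053² = 3.8416 × 0.2500 / 0.002809 ≈ 341.90.
Rounding up gives n = 342.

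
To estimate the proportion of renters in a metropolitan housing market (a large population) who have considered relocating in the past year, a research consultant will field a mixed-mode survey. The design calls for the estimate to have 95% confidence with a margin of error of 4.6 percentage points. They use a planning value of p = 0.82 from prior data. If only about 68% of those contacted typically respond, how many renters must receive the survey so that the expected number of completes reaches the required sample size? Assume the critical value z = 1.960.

395

Completed interviews needed: n₀ = 1.960² × 0.1476 / 0.046² ≈ 267.97 → 268.
At a 68% response rate, contacts needed = 268 / 0.68 ≈ 394.12 → 395.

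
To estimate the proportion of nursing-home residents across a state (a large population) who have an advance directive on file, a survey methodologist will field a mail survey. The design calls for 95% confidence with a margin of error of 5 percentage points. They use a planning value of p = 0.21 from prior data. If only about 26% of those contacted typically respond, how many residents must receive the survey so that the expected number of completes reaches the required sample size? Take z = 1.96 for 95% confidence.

Completed interviews needed: n₀ = 1.96² × 0.1659 / 0.050² ≈ 254.93 → 255.
At a 26% response rate, contacts needed = 255 / 0.26 ≈ 980.77 → 981.

981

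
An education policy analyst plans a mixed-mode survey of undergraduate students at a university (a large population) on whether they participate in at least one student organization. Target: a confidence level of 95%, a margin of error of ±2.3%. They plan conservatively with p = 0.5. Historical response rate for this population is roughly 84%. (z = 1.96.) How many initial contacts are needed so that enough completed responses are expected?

2162

Completed interviews needed: n₀ = 1.96² × 0.2500 / 0.023² ≈ 1815.50 → 1816.
At an 84% response rate, contacts needed = 1816 / 0.84 ≈ 2161.90 → 2162.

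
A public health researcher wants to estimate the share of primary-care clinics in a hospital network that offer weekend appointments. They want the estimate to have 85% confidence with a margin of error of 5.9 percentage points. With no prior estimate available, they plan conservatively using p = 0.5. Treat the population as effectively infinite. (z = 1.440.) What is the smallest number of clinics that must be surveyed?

With p = 0.5, p(1−p) = 0.25.
n = z²·p(1−p)/E² = 1.440² × 0.2500 / 0.059² = 2.0736 × 0.2500 / 0.003481 ≈ 148.92.
Rounding up gives n = 149.

149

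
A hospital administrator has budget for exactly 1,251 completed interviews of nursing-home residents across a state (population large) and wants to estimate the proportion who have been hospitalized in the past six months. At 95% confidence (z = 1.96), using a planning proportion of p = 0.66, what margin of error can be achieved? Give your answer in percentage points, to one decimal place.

SE(p̂) = √[p(1−p)/n] = √[0.2244/1251] = 0.01339.
E = z × SE = 1.96 × 0.01339 = 0.02625, or 2.6 percentage points.

2.6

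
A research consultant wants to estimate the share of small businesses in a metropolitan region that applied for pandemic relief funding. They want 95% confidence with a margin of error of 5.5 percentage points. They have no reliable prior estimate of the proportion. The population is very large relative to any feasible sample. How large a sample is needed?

318

For 95% confidence, z = 1.96.
With no prior estimate, use p = 0.5, giving p(1−p) = 0.25.
n = z²·p(1−p)/E² = 1.96² × 0.2500 / 0.055² = 3.8416 × 0.2500 / 0.003025 ≈ 317.49.
Rounding up gives n = 318.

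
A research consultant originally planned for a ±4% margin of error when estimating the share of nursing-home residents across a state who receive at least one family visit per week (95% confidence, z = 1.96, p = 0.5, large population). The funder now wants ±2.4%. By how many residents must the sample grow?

At ±4%: n = 1.96² × 0.2500 / 0.040² ≈ 600.25 → 601.
At ±2.4%: n = 1.96² × 0.2500 / 0.024² ≈ 1667.36 → 1668.
Additional respondents: 1668 − 601 = 1067.

1067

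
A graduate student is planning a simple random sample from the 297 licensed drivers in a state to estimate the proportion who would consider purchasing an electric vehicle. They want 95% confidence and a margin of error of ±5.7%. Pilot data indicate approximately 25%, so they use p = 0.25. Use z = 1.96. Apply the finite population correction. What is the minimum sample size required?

Unadjusted: n₀ = 1.96² × 0.25 × 0.75 / 0.057² ≈ 221.70, so n₀ = 222.
Finite population correction with N = 297: n = n₀ / (1 + (n₀−1)/N) = 222 / (1 + 221/297) = 222 / 1.7441 ≈ 127.29.
Rounding up, n = 128.

128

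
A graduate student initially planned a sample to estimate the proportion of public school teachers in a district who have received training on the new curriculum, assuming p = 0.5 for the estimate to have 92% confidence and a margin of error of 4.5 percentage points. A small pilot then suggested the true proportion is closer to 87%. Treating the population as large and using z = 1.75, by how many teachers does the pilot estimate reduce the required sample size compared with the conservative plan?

207

Conservative (p = 0.5): n = 1.75² × 0.25 / 0.045² ≈ 378.09 → 379.
Using p = 0.87: p(1−p) = 0.1131, so n = 1.75² × 0.1131 / 0.045² ≈ 171.05 → 172.
Reduction: 379 − 172 = 207.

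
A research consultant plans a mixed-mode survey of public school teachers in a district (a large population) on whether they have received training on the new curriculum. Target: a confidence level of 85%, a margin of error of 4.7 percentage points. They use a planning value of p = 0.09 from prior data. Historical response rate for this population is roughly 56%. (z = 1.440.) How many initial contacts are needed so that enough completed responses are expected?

138

Completed interviews needed: n₀ = 1.440² × 0.0819 / 0.047² ≈ 76.88 → 77.
At a 56% response rate, contacts needed = 77 / 0.56 ≈ 137.50 → 138.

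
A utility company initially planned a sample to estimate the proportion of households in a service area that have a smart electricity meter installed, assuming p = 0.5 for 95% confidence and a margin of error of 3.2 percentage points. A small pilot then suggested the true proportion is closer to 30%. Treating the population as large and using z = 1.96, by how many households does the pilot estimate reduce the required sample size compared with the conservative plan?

150

Conservative (p = 0.5): n = 1.96² × 0.25 / 0.032² ≈ 937.89 → 938.
Using p = 0.30: p(1−p) = 0.2100, so n = 1.96² × 0.2100 / 0.032² ≈ 787.83 → 788.
Reduction: 938 − 788 = 150.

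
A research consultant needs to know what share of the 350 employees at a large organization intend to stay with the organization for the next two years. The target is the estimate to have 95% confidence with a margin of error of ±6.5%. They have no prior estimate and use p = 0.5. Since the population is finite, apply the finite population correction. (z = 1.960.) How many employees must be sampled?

139

Unadjusted: n₀ = 1.960² × 0.50 × 0.50 / 0.065² ≈ 227.31, so n₀ = 228.
Finite population correction with N = 350: n = n₀ / (1 + (n₀−1)/N) = 228 / (1 + 227/350) = 228 / 1.6486 ≈ 138.30.
Rounding up, n = 139.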